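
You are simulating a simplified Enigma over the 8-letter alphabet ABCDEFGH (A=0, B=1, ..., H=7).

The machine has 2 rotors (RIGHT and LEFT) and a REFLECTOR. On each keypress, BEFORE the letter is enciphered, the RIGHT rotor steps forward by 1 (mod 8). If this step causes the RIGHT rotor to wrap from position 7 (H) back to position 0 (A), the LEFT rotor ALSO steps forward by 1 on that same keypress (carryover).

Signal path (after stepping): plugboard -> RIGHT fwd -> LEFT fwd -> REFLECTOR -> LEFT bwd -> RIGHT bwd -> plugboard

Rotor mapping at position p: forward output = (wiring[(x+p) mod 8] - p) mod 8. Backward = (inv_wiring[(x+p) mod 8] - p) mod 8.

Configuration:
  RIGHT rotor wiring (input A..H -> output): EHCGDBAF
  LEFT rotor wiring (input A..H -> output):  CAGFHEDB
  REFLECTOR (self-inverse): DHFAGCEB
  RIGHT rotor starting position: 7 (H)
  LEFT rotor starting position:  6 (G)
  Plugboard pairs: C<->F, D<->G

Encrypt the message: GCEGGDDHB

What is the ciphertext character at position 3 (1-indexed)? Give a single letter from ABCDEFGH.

Char 1 ('G'): step: R->0, L->7 (L advanced); G->plug->D->R->G->L->F->refl->C->L'->A->R'->G->plug->D
Char 2 ('C'): step: R->1, L=7; C->plug->F->R->H->L->E->refl->G->L'->E->R'->G->plug->D
Char 3 ('E'): step: R->2, L=7; E->plug->E->R->G->L->F->refl->C->L'->A->R'->A->plug->A

A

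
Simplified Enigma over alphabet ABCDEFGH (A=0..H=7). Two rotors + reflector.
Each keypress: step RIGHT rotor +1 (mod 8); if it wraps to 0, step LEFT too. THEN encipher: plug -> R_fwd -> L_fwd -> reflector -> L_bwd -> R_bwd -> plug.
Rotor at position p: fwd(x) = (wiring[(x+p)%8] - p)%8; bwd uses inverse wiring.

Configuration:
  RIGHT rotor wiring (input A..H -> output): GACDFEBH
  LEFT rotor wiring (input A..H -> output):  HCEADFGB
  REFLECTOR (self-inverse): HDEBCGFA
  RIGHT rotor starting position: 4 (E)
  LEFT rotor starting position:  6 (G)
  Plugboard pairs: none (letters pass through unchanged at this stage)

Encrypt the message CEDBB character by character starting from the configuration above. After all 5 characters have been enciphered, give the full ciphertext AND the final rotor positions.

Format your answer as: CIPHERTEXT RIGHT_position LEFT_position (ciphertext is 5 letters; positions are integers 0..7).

Answer: DHGEA 1 7

Derivation:
Char 1 ('C'): step: R->5, L=6; C->plug->C->R->C->L->B->refl->D->L'->B->R'->D->plug->D
Char 2 ('E'): step: R->6, L=6; E->plug->E->R->E->L->G->refl->F->L'->G->R'->H->plug->H
Char 3 ('D'): step: R->7, L=6; D->plug->D->R->D->L->E->refl->C->L'->F->R'->G->plug->G
Char 4 ('B'): step: R->0, L->7 (L advanced); B->plug->B->R->A->L->C->refl->E->L'->F->R'->E->plug->E
Char 5 ('B'): step: R->1, L=7; B->plug->B->R->B->L->A->refl->H->L'->H->R'->A->plug->A
Final: ciphertext=DHGEA, RIGHT=1, LEFT=7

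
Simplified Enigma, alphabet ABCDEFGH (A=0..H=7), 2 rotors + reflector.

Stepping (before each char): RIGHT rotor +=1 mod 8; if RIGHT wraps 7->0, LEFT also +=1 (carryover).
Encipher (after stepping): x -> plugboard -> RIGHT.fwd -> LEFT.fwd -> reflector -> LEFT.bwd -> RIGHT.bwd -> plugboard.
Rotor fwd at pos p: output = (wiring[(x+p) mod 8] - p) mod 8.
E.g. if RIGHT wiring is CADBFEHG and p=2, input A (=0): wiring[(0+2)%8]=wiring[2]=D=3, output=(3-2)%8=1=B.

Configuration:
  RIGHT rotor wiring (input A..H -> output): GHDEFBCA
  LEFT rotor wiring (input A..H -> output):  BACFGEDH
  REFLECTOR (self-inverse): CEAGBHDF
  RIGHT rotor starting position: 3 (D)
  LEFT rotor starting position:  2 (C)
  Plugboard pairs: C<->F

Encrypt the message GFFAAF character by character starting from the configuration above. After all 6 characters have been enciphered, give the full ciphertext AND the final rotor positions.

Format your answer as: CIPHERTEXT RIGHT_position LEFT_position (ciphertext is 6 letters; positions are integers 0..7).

Answer: AHHBBE 1 3

Derivation:
Char 1 ('G'): step: R->4, L=2; G->plug->G->R->H->L->G->refl->D->L'->B->R'->A->plug->A
Char 2 ('F'): step: R->5, L=2; F->plug->C->R->D->L->C->refl->A->L'->A->R'->H->plug->H
Char 3 ('F'): step: R->6, L=2; F->plug->C->R->A->L->A->refl->C->L'->D->R'->H->plug->H
Char 4 ('A'): step: R->7, L=2; A->plug->A->R->B->L->D->refl->G->L'->H->R'->B->plug->B
Char 5 ('A'): step: R->0, L->3 (L advanced); A->plug->A->R->G->L->F->refl->H->L'->H->R'->B->plug->B
Char 6 ('F'): step: R->1, L=3; F->plug->C->R->D->L->A->refl->C->L'->A->R'->E->plug->E
Final: ciphertext=AHHBBE, RIGHT=1, LEFT=3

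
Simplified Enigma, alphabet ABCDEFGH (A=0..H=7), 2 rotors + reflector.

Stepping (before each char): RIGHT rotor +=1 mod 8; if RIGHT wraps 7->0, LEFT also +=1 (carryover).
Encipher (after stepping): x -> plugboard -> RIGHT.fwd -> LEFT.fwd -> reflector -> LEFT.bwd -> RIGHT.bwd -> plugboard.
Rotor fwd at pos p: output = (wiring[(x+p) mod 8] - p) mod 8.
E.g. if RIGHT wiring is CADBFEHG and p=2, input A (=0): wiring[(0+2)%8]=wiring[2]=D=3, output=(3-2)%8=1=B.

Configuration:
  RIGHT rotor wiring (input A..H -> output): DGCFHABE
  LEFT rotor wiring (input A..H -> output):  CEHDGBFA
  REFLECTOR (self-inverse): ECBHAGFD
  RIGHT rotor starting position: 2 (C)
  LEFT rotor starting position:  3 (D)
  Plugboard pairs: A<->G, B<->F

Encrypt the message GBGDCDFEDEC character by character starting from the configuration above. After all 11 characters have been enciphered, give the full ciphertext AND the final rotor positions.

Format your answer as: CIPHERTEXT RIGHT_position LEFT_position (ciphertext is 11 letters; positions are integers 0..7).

Char 1 ('G'): step: R->3, L=3; G->plug->A->R->C->L->G->refl->F->L'->E->R'->B->plug->F
Char 2 ('B'): step: R->4, L=3; B->plug->F->R->C->L->G->refl->F->L'->E->R'->B->plug->F
Char 3 ('G'): step: R->5, L=3; G->plug->A->R->D->L->C->refl->B->L'->G->R'->D->plug->D
Char 4 ('D'): step: R->6, L=3; D->plug->D->R->A->L->A->refl->E->L'->H->R'->F->plug->B
Char 5 ('C'): step: R->7, L=3; C->plug->C->R->H->L->E->refl->A->L'->A->R'->F->plug->B
Char 6 ('D'): step: R->0, L->4 (L advanced); D->plug->D->R->F->L->A->refl->E->L'->D->R'->A->plug->G
Char 7 ('F'): step: R->1, L=4; F->plug->B->R->B->L->F->refl->G->L'->E->R'->C->plug->C
Char 8 ('E'): step: R->2, L=4; E->plug->E->R->H->L->H->refl->D->L'->G->R'->D->plug->D
Char 9 ('D'): step: R->3, L=4; D->plug->D->R->G->L->D->refl->H->L'->H->R'->H->plug->H
Char 10 ('E'): step: R->4, L=4; E->plug->E->R->H->L->H->refl->D->L'->G->R'->G->plug->A
Char 11 ('C'): step: R->5, L=4; C->plug->C->R->H->L->H->refl->D->L'->G->R'->D->plug->D
Final: ciphertext=FFDBBGCDHAD, RIGHT=5, LEFT=4

Answer: FFDBBGCDHAD 5 4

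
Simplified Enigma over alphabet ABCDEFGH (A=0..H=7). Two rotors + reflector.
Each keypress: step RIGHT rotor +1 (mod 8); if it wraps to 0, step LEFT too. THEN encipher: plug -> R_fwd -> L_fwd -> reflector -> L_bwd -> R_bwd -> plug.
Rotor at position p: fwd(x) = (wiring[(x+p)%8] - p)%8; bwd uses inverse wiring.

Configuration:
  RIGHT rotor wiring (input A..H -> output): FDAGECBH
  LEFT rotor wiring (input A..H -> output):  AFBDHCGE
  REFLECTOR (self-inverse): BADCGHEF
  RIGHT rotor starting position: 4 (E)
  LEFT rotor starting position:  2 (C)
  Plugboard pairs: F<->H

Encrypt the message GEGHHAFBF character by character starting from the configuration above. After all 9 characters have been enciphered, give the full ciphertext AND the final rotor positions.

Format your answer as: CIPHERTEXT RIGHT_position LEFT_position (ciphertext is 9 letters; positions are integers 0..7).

Char 1 ('G'): step: R->5, L=2; G->plug->G->R->B->L->B->refl->A->L'->D->R'->F->plug->H
Char 2 ('E'): step: R->6, L=2; E->plug->E->R->C->L->F->refl->H->L'->A->R'->F->plug->H
Char 3 ('G'): step: R->7, L=2; G->plug->G->R->D->L->A->refl->B->L'->B->R'->D->plug->D
Char 4 ('H'): step: R->0, L->3 (L advanced); H->plug->F->R->C->L->H->refl->F->L'->F->R'->A->plug->A
Char 5 ('H'): step: R->1, L=3; H->plug->F->R->A->L->A->refl->B->L'->E->R'->H->plug->F
Char 6 ('A'): step: R->2, L=3; A->plug->A->R->G->L->C->refl->D->L'->D->R'->G->plug->G
Char 7 ('F'): step: R->3, L=3; F->plug->H->R->F->L->F->refl->H->L'->C->R'->F->plug->H
Char 8 ('B'): step: R->4, L=3; B->plug->B->R->G->L->C->refl->D->L'->D->R'->D->plug->D
Char 9 ('F'): step: R->5, L=3; F->plug->H->R->H->L->G->refl->E->L'->B->R'->G->plug->G
Final: ciphertext=HHDAFGHDG, RIGHT=5, LEFT=3

Answer: HHDAFGHDG 5 3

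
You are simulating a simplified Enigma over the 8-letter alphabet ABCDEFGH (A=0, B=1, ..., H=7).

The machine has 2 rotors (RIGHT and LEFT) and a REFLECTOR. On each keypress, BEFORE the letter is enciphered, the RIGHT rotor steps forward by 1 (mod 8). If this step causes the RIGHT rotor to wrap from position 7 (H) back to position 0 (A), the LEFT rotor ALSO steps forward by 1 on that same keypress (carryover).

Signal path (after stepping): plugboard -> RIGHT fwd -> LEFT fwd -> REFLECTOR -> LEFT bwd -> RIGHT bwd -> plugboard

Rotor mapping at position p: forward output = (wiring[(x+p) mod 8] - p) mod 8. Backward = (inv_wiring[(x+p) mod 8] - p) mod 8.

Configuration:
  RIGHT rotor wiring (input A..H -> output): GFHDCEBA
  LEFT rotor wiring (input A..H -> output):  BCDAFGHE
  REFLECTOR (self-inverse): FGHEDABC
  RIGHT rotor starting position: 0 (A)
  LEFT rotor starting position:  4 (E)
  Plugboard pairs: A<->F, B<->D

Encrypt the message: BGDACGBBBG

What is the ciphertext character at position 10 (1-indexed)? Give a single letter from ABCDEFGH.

Char 1 ('B'): step: R->1, L=4; B->plug->D->R->B->L->C->refl->H->L'->G->R'->B->plug->D
Char 2 ('G'): step: R->2, L=4; G->plug->G->R->E->L->F->refl->A->L'->D->R'->H->plug->H
Char 3 ('D'): step: R->3, L=4; D->plug->B->R->H->L->E->refl->D->L'->C->R'->G->plug->G
Char 4 ('A'): step: R->4, L=4; A->plug->F->R->B->L->C->refl->H->L'->G->R'->A->plug->F
Char 5 ('C'): step: R->5, L=4; C->plug->C->R->D->L->A->refl->F->L'->E->R'->B->plug->D
Char 6 ('G'): step: R->6, L=4; G->plug->G->R->E->L->F->refl->A->L'->D->R'->A->plug->F
Char 7 ('B'): step: R->7, L=4; B->plug->D->R->A->L->B->refl->G->L'->F->R'->G->plug->G
Char 8 ('B'): step: R->0, L->5 (L advanced); B->plug->D->R->D->L->E->refl->D->L'->G->R'->A->plug->F
Char 9 ('B'): step: R->1, L=5; B->plug->D->R->B->L->C->refl->H->L'->C->R'->C->plug->C
Char 10 ('G'): step: R->2, L=5; G->plug->G->R->E->L->F->refl->A->L'->H->R'->E->plug->E

E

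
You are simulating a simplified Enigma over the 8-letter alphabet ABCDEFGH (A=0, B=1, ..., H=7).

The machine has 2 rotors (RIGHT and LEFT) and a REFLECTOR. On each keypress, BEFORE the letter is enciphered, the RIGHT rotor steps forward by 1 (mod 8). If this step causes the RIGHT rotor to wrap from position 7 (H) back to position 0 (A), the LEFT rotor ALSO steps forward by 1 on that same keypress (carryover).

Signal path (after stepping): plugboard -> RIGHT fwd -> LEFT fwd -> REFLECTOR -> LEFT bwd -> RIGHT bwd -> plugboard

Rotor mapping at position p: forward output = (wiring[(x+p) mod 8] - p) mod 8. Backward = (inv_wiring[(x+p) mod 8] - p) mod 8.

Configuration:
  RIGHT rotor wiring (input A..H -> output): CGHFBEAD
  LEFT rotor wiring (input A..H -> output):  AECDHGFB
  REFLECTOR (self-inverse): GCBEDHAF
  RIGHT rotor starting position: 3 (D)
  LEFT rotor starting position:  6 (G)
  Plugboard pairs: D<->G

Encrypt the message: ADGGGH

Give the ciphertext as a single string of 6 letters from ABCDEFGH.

Answer: BGBDCG

Derivation:
Char 1 ('A'): step: R->4, L=6; A->plug->A->R->F->L->F->refl->H->L'->A->R'->B->plug->B
Char 2 ('D'): step: R->5, L=6; D->plug->G->R->A->L->H->refl->F->L'->F->R'->D->plug->G
Char 3 ('G'): step: R->6, L=6; G->plug->D->R->A->L->H->refl->F->L'->F->R'->B->plug->B
Char 4 ('G'): step: R->7, L=6; G->plug->D->R->A->L->H->refl->F->L'->F->R'->G->plug->D
Char 5 ('G'): step: R->0, L->7 (L advanced); G->plug->D->R->F->L->A->refl->G->L'->H->R'->C->plug->C
Char 6 ('H'): step: R->1, L=7; H->plug->H->R->B->L->B->refl->C->L'->A->R'->D->plug->G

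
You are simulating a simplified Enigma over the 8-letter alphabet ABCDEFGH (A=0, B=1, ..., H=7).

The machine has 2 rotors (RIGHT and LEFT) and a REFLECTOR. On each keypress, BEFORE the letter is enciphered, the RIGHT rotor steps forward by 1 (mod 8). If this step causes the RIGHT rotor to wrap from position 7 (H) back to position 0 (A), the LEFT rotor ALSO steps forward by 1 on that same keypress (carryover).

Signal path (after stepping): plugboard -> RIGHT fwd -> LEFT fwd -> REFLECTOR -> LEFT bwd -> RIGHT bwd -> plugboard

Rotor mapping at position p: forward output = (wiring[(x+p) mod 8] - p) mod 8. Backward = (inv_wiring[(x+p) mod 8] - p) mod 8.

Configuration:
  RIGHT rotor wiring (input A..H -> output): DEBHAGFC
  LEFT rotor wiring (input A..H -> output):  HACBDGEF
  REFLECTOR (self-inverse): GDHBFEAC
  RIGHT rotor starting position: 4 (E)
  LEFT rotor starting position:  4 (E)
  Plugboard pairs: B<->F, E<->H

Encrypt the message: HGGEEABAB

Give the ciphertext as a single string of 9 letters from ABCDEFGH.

Answer: CDCDDEABF

Derivation:
Char 1 ('H'): step: R->5, L=4; H->plug->E->R->H->L->F->refl->E->L'->F->R'->C->plug->C
Char 2 ('G'): step: R->6, L=4; G->plug->G->R->C->L->A->refl->G->L'->G->R'->D->plug->D
Char 3 ('G'): step: R->7, L=4; G->plug->G->R->H->L->F->refl->E->L'->F->R'->C->plug->C
Char 4 ('E'): step: R->0, L->5 (L advanced); E->plug->H->R->C->L->A->refl->G->L'->H->R'->D->plug->D
Char 5 ('E'): step: R->1, L=5; E->plug->H->R->C->L->A->refl->G->L'->H->R'->D->plug->D
Char 6 ('A'): step: R->2, L=5; A->plug->A->R->H->L->G->refl->A->L'->C->R'->H->plug->E
Char 7 ('B'): step: R->3, L=5; B->plug->F->R->A->L->B->refl->D->L'->E->R'->A->plug->A
Char 8 ('A'): step: R->4, L=5; A->plug->A->R->E->L->D->refl->B->L'->A->R'->F->plug->B
Char 9 ('B'): step: R->5, L=5; B->plug->F->R->E->L->D->refl->B->L'->A->R'->B->plug->F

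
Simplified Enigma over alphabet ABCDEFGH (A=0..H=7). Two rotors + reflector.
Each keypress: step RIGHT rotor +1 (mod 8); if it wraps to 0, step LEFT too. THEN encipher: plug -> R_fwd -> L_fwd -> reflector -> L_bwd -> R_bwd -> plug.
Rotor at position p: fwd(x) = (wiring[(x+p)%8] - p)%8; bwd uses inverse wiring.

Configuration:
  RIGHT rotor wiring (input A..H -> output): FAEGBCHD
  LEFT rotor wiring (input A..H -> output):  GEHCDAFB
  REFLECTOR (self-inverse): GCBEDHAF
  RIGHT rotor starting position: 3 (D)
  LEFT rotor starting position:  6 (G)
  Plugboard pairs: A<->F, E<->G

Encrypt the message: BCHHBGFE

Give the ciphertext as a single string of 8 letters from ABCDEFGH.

Answer: EDCBDEAD

Derivation:
Char 1 ('B'): step: R->4, L=6; B->plug->B->R->G->L->F->refl->H->L'->A->R'->G->plug->E
Char 2 ('C'): step: R->5, L=6; C->plug->C->R->G->L->F->refl->H->L'->A->R'->D->plug->D
Char 3 ('H'): step: R->6, L=6; H->plug->H->R->E->L->B->refl->C->L'->H->R'->C->plug->C
Char 4 ('H'): step: R->7, L=6; H->plug->H->R->A->L->H->refl->F->L'->G->R'->B->plug->B
Char 5 ('B'): step: R->0, L->7 (L advanced); B->plug->B->R->A->L->C->refl->B->L'->G->R'->D->plug->D
Char 6 ('G'): step: R->1, L=7; G->plug->E->R->B->L->H->refl->F->L'->C->R'->G->plug->E
Char 7 ('F'): step: R->2, L=7; F->plug->A->R->C->L->F->refl->H->L'->B->R'->F->plug->A
Char 8 ('E'): step: R->3, L=7; E->plug->G->R->F->L->E->refl->D->L'->E->R'->D->plug->D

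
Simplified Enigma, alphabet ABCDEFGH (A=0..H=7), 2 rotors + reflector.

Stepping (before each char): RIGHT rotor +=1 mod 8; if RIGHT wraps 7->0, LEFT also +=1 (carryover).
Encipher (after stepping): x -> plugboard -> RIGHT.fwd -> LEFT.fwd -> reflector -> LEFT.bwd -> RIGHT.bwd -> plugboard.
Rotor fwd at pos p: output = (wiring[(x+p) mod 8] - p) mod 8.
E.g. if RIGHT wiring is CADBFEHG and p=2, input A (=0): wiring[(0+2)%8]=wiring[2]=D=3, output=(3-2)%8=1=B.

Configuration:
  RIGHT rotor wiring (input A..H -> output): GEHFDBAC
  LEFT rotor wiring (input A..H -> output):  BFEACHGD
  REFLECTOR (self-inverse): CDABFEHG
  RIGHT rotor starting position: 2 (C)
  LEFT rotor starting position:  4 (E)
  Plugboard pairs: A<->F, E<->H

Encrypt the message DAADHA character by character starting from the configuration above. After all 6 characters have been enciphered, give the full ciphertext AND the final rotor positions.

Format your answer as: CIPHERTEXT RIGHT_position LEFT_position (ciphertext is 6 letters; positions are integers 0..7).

Answer: GGEFGF 0 5

Derivation:
Char 1 ('D'): step: R->3, L=4; D->plug->D->R->F->L->B->refl->D->L'->B->R'->G->plug->G
Char 2 ('A'): step: R->4, L=4; A->plug->F->R->A->L->G->refl->H->L'->D->R'->G->plug->G
Char 3 ('A'): step: R->5, L=4; A->plug->F->R->C->L->C->refl->A->L'->G->R'->H->plug->E
Char 4 ('D'): step: R->6, L=4; D->plug->D->R->G->L->A->refl->C->L'->C->R'->A->plug->F
Char 5 ('H'): step: R->7, L=4; H->plug->E->R->G->L->A->refl->C->L'->C->R'->G->plug->G
Char 6 ('A'): step: R->0, L->5 (L advanced); A->plug->F->R->B->L->B->refl->D->L'->G->R'->A->plug->F
Final: ciphertext=GGEFGF, RIGHT=0, LEFT=5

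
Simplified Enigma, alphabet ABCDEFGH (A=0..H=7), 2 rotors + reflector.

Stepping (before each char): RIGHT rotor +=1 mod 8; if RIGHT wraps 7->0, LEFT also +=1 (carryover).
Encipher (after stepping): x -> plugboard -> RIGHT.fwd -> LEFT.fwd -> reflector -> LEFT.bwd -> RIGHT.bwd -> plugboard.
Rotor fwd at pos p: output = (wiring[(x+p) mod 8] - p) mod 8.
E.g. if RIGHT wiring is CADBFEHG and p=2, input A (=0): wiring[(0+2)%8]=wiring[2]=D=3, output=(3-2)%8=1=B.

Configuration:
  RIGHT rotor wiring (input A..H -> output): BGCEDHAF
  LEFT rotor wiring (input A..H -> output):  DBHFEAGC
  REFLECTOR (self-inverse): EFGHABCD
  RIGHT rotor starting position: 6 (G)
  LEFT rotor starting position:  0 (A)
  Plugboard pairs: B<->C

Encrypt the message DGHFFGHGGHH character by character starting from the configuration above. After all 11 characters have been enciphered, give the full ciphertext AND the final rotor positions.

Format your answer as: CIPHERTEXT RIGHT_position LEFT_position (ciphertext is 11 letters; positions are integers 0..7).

Char 1 ('D'): step: R->7, L=0; D->plug->D->R->D->L->F->refl->B->L'->B->R'->H->plug->H
Char 2 ('G'): step: R->0, L->1 (L advanced); G->plug->G->R->A->L->A->refl->E->L'->C->R'->C->plug->B
Char 3 ('H'): step: R->1, L=1; H->plug->H->R->A->L->A->refl->E->L'->C->R'->D->plug->D
Char 4 ('F'): step: R->2, L=1; F->plug->F->R->D->L->D->refl->H->L'->E->R'->H->plug->H
Char 5 ('F'): step: R->3, L=1; F->plug->F->R->G->L->B->refl->F->L'->F->R'->D->plug->D
Char 6 ('G'): step: R->4, L=1; G->plug->G->R->G->L->B->refl->F->L'->F->R'->E->plug->E
Char 7 ('H'): step: R->5, L=1; H->plug->H->R->G->L->B->refl->F->L'->F->R'->F->plug->F
Char 8 ('G'): step: R->6, L=1; G->plug->G->R->F->L->F->refl->B->L'->G->R'->F->plug->F
Char 9 ('G'): step: R->7, L=1; G->plug->G->R->A->L->A->refl->E->L'->C->R'->B->plug->C
Char 10 ('H'): step: R->0, L->2 (L advanced); H->plug->H->R->F->L->A->refl->E->L'->E->R'->D->plug->D
Char 11 ('H'): step: R->1, L=2; H->plug->H->R->A->L->F->refl->B->L'->G->R'->E->plug->E
Final: ciphertext=HBDHDEFFCDE, RIGHT=1, LEFT=2

Answer: HBDHDEFFCDE 1 2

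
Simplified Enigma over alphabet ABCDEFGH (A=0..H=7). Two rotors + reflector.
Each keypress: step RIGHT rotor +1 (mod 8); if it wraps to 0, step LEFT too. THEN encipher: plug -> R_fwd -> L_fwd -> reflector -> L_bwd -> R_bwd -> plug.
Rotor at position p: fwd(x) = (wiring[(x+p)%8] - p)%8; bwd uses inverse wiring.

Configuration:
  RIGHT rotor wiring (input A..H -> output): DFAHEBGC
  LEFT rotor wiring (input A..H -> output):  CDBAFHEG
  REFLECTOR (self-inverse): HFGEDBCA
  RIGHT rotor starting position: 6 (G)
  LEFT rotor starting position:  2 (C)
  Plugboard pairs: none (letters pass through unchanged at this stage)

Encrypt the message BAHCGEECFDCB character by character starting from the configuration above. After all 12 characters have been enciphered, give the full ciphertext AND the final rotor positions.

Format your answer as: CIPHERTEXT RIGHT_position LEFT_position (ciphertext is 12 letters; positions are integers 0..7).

Answer: DCAEAFFGCFEC 2 4

Derivation:
Char 1 ('B'): step: R->7, L=2; B->plug->B->R->E->L->C->refl->G->L'->B->R'->D->plug->D
Char 2 ('A'): step: R->0, L->3 (L advanced); A->plug->A->R->D->L->B->refl->F->L'->A->R'->C->plug->C
Char 3 ('H'): step: R->1, L=3; H->plug->H->R->C->L->E->refl->D->L'->E->R'->A->plug->A
Char 4 ('C'): step: R->2, L=3; C->plug->C->R->C->L->E->refl->D->L'->E->R'->E->plug->E
Char 5 ('G'): step: R->3, L=3; G->plug->G->R->C->L->E->refl->D->L'->E->R'->A->plug->A
Char 6 ('E'): step: R->4, L=3; E->plug->E->R->H->L->G->refl->C->L'->B->R'->F->plug->F
Char 7 ('E'): step: R->5, L=3; E->plug->E->R->A->L->F->refl->B->L'->D->R'->F->plug->F
Char 8 ('C'): step: R->6, L=3; C->plug->C->R->F->L->H->refl->A->L'->G->R'->G->plug->G
Char 9 ('F'): step: R->7, L=3; F->plug->F->R->F->L->H->refl->A->L'->G->R'->C->plug->C
Char 10 ('D'): step: R->0, L->4 (L advanced); D->plug->D->R->H->L->E->refl->D->L'->B->R'->F->plug->F
Char 11 ('C'): step: R->1, L=4; C->plug->C->R->G->L->F->refl->B->L'->A->R'->E->plug->E
Char 12 ('B'): step: R->2, L=4; B->plug->B->R->F->L->H->refl->A->L'->C->R'->C->plug->C
Final: ciphertext=DCAEAFFGCFEC, RIGHT=2, LEFT=4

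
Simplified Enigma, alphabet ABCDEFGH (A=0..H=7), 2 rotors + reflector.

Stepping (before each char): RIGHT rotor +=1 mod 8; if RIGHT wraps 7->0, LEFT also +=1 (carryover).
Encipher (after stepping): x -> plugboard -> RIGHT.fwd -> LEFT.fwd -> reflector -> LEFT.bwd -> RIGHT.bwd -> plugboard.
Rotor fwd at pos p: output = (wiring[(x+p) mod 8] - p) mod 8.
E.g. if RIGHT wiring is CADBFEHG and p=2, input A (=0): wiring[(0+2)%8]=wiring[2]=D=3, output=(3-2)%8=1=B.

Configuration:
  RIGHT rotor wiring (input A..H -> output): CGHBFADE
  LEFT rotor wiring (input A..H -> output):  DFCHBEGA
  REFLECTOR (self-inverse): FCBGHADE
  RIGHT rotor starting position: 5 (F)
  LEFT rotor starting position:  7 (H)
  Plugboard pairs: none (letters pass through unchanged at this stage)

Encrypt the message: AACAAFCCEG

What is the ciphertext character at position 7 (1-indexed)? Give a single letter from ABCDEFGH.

Char 1 ('A'): step: R->6, L=7; A->plug->A->R->F->L->C->refl->B->L'->A->R'->D->plug->D
Char 2 ('A'): step: R->7, L=7; A->plug->A->R->F->L->C->refl->B->L'->A->R'->D->plug->D
Char 3 ('C'): step: R->0, L->0 (L advanced); C->plug->C->R->H->L->A->refl->F->L'->B->R'->D->plug->D
Char 4 ('A'): step: R->1, L=0; A->plug->A->R->F->L->E->refl->H->L'->D->R'->G->plug->G
Char 5 ('A'): step: R->2, L=0; A->plug->A->R->F->L->E->refl->H->L'->D->R'->C->plug->C
Char 6 ('F'): step: R->3, L=0; F->plug->F->R->H->L->A->refl->F->L'->B->R'->E->plug->E
Char 7 ('C'): step: R->4, L=0; C->plug->C->R->H->L->A->refl->F->L'->B->R'->A->plug->A

A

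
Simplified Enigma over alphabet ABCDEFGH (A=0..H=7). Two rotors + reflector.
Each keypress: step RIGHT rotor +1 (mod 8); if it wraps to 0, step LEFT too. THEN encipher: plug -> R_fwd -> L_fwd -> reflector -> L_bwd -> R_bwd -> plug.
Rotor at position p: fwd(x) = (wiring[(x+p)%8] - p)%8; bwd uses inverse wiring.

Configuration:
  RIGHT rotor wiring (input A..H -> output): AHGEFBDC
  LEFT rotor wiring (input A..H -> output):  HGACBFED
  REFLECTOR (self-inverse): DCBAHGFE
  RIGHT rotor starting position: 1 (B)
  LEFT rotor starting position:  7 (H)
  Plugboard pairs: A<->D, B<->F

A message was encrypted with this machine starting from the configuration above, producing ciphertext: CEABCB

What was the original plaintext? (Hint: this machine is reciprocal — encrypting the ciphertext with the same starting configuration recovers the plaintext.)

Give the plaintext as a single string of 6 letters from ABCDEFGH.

Answer: HCCDEA

Derivation:
Char 1 ('C'): step: R->2, L=7; C->plug->C->R->D->L->B->refl->C->L'->F->R'->H->plug->H
Char 2 ('E'): step: R->3, L=7; E->plug->E->R->H->L->F->refl->G->L'->G->R'->C->plug->C
Char 3 ('A'): step: R->4, L=7; A->plug->D->R->G->L->G->refl->F->L'->H->R'->C->plug->C
Char 4 ('B'): step: R->5, L=7; B->plug->F->R->B->L->A->refl->D->L'->E->R'->A->plug->D
Char 5 ('C'): step: R->6, L=7; C->plug->C->R->C->L->H->refl->E->L'->A->R'->E->plug->E
Char 6 ('B'): step: R->7, L=7; B->plug->F->R->G->L->G->refl->F->L'->H->R'->D->plug->A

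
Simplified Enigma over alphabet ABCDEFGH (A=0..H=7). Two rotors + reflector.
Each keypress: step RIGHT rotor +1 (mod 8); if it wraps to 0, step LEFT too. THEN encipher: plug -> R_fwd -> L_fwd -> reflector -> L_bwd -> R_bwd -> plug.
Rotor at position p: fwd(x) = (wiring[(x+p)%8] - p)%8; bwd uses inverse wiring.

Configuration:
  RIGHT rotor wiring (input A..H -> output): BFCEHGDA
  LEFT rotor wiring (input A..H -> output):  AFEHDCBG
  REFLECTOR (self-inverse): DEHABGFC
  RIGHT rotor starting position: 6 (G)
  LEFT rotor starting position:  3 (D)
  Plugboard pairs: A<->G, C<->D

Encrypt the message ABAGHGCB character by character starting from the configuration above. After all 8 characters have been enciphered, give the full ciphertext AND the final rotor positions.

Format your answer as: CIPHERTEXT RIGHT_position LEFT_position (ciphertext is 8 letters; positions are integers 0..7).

Answer: FCCHFHFA 6 4

Derivation:
Char 1 ('A'): step: R->7, L=3; A->plug->G->R->H->L->B->refl->E->L'->A->R'->F->plug->F
Char 2 ('B'): step: R->0, L->4 (L advanced); B->plug->B->R->F->L->B->refl->E->L'->E->R'->D->plug->C
Char 3 ('A'): step: R->1, L=4; A->plug->G->R->H->L->D->refl->A->L'->G->R'->D->plug->C
Char 4 ('G'): step: R->2, L=4; G->plug->A->R->A->L->H->refl->C->L'->D->R'->H->plug->H
Char 5 ('H'): step: R->3, L=4; H->plug->H->R->H->L->D->refl->A->L'->G->R'->F->plug->F
Char 6 ('G'): step: R->4, L=4; G->plug->A->R->D->L->C->refl->H->L'->A->R'->H->plug->H
Char 7 ('C'): step: R->5, L=4; C->plug->D->R->E->L->E->refl->B->L'->F->R'->F->plug->F
Char 8 ('B'): step: R->6, L=4; B->plug->B->R->C->L->F->refl->G->L'->B->R'->G->plug->A
Final: ciphertext=FCCHFHFA, RIGHT=6, LEFT=4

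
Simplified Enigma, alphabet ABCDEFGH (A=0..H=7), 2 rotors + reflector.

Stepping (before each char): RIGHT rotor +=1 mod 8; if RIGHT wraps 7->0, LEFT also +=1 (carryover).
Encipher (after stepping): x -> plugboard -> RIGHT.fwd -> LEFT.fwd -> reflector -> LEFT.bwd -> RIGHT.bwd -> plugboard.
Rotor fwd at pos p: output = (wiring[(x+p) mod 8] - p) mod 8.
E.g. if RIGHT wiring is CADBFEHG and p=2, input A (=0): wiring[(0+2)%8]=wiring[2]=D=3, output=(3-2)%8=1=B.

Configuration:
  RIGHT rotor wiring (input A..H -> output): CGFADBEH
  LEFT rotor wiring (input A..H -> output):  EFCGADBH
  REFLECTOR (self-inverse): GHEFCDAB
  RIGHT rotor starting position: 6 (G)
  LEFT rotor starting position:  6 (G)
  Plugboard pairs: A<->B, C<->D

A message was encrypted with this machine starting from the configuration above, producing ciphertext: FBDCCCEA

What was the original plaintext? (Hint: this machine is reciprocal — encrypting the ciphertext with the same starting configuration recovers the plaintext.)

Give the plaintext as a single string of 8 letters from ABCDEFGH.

Char 1 ('F'): step: R->7, L=6; F->plug->F->R->E->L->E->refl->C->L'->G->R'->D->plug->C
Char 2 ('B'): step: R->0, L->7 (L advanced); B->plug->A->R->C->L->G->refl->A->L'->A->R'->D->plug->C
Char 3 ('D'): step: R->1, L=7; D->plug->C->R->H->L->C->refl->E->L'->G->R'->G->plug->G
Char 4 ('C'): step: R->2, L=7; C->plug->D->R->H->L->C->refl->E->L'->G->R'->B->plug->A
Char 5 ('C'): step: R->3, L=7; C->plug->D->R->B->L->F->refl->D->L'->D->R'->G->plug->G
Char 6 ('C'): step: R->4, L=7; C->plug->D->R->D->L->D->refl->F->L'->B->R'->G->plug->G
Char 7 ('E'): step: R->5, L=7; E->plug->E->R->B->L->F->refl->D->L'->D->R'->G->plug->G
Char 8 ('A'): step: R->6, L=7; A->plug->B->R->B->L->F->refl->D->L'->D->R'->H->plug->H

Answer: CCGAGGGH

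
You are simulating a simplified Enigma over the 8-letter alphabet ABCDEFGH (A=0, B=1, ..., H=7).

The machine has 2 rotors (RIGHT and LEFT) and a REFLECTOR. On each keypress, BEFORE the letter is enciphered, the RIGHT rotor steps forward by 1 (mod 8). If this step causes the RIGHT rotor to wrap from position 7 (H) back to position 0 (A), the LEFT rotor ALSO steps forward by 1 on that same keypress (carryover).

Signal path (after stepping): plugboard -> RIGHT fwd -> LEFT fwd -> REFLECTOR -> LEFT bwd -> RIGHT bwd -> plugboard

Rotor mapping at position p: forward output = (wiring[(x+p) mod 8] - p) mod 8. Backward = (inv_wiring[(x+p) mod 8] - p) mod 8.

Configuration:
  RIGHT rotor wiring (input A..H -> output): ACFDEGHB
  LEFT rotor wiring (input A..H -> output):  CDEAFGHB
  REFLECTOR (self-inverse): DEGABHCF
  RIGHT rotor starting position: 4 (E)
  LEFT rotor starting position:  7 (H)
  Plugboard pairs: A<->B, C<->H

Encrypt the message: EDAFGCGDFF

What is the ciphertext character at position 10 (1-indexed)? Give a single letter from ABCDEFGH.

Char 1 ('E'): step: R->5, L=7; E->plug->E->R->F->L->G->refl->C->L'->A->R'->F->plug->F
Char 2 ('D'): step: R->6, L=7; D->plug->D->R->E->L->B->refl->E->L'->C->R'->C->plug->H
Char 3 ('A'): step: R->7, L=7; A->plug->B->R->B->L->D->refl->A->L'->H->R'->G->plug->G
Char 4 ('F'): step: R->0, L->0 (L advanced); F->plug->F->R->G->L->H->refl->F->L'->E->R'->E->plug->E
Char 5 ('G'): step: R->1, L=0; G->plug->G->R->A->L->C->refl->G->L'->F->R'->E->plug->E
Char 6 ('C'): step: R->2, L=0; C->plug->H->R->A->L->C->refl->G->L'->F->R'->E->plug->E
Char 7 ('G'): step: R->3, L=0; G->plug->G->R->H->L->B->refl->E->L'->C->R'->H->plug->C
Char 8 ('D'): step: R->4, L=0; D->plug->D->R->F->L->G->refl->C->L'->A->R'->A->plug->B
Char 9 ('F'): step: R->5, L=0; F->plug->F->R->A->L->C->refl->G->L'->F->R'->E->plug->E
Char 10 ('F'): step: R->6, L=0; F->plug->F->R->F->L->G->refl->C->L'->A->R'->H->plug->C

C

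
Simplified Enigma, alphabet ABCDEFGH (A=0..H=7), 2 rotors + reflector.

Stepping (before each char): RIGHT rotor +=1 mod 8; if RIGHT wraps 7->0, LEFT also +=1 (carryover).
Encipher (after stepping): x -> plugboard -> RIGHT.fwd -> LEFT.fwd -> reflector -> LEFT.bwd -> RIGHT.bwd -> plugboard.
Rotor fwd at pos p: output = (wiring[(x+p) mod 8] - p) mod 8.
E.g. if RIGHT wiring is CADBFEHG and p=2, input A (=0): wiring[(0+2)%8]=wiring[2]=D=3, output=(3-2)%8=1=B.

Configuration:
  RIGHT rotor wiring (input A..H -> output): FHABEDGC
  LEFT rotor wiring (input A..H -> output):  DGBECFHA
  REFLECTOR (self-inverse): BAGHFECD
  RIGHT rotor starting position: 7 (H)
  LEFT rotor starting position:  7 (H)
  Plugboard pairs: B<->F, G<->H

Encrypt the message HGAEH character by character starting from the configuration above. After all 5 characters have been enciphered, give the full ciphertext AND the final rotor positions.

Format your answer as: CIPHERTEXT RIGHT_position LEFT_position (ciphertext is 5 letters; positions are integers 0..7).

Char 1 ('H'): step: R->0, L->0 (L advanced); H->plug->G->R->G->L->H->refl->D->L'->A->R'->C->plug->C
Char 2 ('G'): step: R->1, L=0; G->plug->H->R->E->L->C->refl->G->L'->B->R'->G->plug->H
Char 3 ('A'): step: R->2, L=0; A->plug->A->R->G->L->H->refl->D->L'->A->R'->F->plug->B
Char 4 ('E'): step: R->3, L=0; E->plug->E->R->H->L->A->refl->B->L'->C->R'->F->plug->B
Char 5 ('H'): step: R->4, L=0; H->plug->G->R->E->L->C->refl->G->L'->B->R'->E->plug->E
Final: ciphertext=CHBBE, RIGHT=4, LEFT=0

Answer: CHBBE 4 0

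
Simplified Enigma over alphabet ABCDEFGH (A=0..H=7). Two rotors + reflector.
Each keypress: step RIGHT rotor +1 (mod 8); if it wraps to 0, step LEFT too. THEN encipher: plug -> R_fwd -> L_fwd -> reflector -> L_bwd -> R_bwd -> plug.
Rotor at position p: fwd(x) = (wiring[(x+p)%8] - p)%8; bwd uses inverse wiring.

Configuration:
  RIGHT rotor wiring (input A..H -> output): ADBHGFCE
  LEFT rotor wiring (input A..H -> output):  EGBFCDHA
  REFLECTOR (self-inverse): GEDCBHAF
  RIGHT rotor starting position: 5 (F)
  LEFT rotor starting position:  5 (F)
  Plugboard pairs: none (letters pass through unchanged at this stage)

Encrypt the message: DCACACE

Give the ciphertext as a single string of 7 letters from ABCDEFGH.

Char 1 ('D'): step: R->6, L=5; D->plug->D->R->F->L->E->refl->B->L'->E->R'->A->plug->A
Char 2 ('C'): step: R->7, L=5; C->plug->C->R->E->L->B->refl->E->L'->F->R'->A->plug->A
Char 3 ('A'): step: R->0, L->6 (L advanced); A->plug->A->R->A->L->B->refl->E->L'->G->R'->E->plug->E
Char 4 ('C'): step: R->1, L=6; C->plug->C->R->G->L->E->refl->B->L'->A->R'->B->plug->B
Char 5 ('A'): step: R->2, L=6; A->plug->A->R->H->L->F->refl->H->L'->F->R'->B->plug->B
Char 6 ('C'): step: R->3, L=6; C->plug->C->R->C->L->G->refl->A->L'->D->R'->B->plug->B
Char 7 ('E'): step: R->4, L=6; E->plug->E->R->E->L->D->refl->C->L'->B->R'->B->plug->B

Answer: AAEBBBB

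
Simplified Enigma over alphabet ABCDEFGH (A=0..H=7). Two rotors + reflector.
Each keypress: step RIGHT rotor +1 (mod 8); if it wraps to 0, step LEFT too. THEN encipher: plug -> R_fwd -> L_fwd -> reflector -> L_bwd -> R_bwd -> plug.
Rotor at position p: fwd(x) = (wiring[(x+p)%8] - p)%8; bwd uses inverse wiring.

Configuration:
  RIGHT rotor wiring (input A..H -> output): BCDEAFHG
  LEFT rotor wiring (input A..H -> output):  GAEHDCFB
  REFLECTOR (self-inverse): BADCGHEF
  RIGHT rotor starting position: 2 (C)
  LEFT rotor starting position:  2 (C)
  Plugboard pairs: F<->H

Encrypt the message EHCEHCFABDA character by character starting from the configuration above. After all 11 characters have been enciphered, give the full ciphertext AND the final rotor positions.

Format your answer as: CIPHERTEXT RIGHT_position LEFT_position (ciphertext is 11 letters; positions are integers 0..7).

Answer: CGEAEHEGEHD 5 3

Derivation:
Char 1 ('E'): step: R->3, L=2; E->plug->E->R->D->L->A->refl->B->L'->C->R'->C->plug->C
Char 2 ('H'): step: R->4, L=2; H->plug->F->R->G->L->E->refl->G->L'->H->R'->G->plug->G
Char 3 ('C'): step: R->5, L=2; C->plug->C->R->B->L->F->refl->H->L'->F->R'->E->plug->E
Char 4 ('E'): step: R->6, L=2; E->plug->E->R->F->L->H->refl->F->L'->B->R'->A->plug->A
Char 5 ('H'): step: R->7, L=2; H->plug->F->R->B->L->F->refl->H->L'->F->R'->E->plug->E
Char 6 ('C'): step: R->0, L->3 (L advanced); C->plug->C->R->D->L->C->refl->D->L'->F->R'->F->plug->H
Char 7 ('F'): step: R->1, L=3; F->plug->H->R->A->L->E->refl->G->L'->E->R'->E->plug->E
Char 8 ('A'): step: R->2, L=3; A->plug->A->R->B->L->A->refl->B->L'->H->R'->G->plug->G
Char 9 ('B'): step: R->3, L=3; B->plug->B->R->F->L->D->refl->C->L'->D->R'->E->plug->E
Char 10 ('D'): step: R->4, L=3; D->plug->D->R->C->L->H->refl->F->L'->G->R'->F->plug->H
Char 11 ('A'): step: R->5, L=3; A->plug->A->R->A->L->E->refl->G->L'->E->R'->D->plug->D
Final: ciphertext=CGEAEHEGEHD, RIGHT=5, LEFT=3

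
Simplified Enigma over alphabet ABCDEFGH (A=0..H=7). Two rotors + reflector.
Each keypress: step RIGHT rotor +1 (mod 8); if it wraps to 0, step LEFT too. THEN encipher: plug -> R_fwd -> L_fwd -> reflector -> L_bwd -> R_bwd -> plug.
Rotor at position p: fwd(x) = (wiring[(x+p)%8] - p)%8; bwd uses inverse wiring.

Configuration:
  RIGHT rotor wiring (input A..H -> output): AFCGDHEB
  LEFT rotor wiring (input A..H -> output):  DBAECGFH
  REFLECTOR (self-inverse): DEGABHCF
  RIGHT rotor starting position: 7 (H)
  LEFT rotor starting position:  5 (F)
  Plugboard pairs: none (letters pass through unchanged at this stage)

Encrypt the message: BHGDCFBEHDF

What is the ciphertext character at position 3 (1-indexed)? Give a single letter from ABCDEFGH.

Char 1 ('B'): step: R->0, L->6 (L advanced); B->plug->B->R->F->L->G->refl->C->L'->E->R'->G->plug->G
Char 2 ('H'): step: R->1, L=6; H->plug->H->R->H->L->A->refl->D->L'->D->R'->F->plug->F
Char 3 ('G'): step: R->2, L=6; G->plug->G->R->G->L->E->refl->B->L'->B->R'->C->plug->C

C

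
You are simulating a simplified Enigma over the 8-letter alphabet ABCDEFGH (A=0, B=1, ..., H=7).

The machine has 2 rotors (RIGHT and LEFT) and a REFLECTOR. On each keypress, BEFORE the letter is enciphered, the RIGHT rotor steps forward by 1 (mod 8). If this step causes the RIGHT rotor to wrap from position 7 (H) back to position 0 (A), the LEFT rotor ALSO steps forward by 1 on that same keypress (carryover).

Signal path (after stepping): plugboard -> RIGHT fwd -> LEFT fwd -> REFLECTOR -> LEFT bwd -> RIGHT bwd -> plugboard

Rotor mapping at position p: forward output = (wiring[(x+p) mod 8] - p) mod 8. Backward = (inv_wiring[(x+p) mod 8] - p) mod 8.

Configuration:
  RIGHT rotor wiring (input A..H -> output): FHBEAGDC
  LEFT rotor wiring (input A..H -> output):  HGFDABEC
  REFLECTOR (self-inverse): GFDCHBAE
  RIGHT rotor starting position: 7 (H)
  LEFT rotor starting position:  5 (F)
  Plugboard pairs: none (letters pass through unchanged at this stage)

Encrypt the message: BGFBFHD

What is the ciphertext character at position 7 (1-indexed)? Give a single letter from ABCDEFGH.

Char 1 ('B'): step: R->0, L->6 (L advanced); B->plug->B->R->H->L->D->refl->C->L'->G->R'->F->plug->F
Char 2 ('G'): step: R->1, L=6; G->plug->G->R->B->L->E->refl->H->L'->E->R'->H->plug->H
Char 3 ('F'): step: R->2, L=6; F->plug->F->R->A->L->G->refl->A->L'->D->R'->G->plug->G
Char 4 ('B'): step: R->3, L=6; B->plug->B->R->F->L->F->refl->B->L'->C->R'->F->plug->F
Char 5 ('F'): step: R->4, L=6; F->plug->F->R->D->L->A->refl->G->L'->A->R'->H->plug->H
Char 6 ('H'): step: R->5, L=6; H->plug->H->R->D->L->A->refl->G->L'->A->R'->D->plug->D
Char 7 ('D'): step: R->6, L=6; D->plug->D->R->B->L->E->refl->H->L'->E->R'->B->plug->B

B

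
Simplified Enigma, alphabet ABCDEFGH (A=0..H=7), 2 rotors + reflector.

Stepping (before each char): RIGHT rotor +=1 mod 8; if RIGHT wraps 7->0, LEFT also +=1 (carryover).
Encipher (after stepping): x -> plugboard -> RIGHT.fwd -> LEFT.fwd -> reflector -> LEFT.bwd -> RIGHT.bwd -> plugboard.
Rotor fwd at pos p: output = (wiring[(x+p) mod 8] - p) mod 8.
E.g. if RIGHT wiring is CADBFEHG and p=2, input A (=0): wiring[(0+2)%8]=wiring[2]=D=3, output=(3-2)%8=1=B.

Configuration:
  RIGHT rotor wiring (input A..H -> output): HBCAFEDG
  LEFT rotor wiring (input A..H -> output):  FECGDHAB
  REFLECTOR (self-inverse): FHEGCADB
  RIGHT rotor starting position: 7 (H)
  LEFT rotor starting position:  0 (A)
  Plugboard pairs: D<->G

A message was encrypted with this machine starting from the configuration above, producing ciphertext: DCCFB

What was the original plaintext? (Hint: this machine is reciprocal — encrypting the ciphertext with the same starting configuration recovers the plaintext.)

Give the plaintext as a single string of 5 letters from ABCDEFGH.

Char 1 ('D'): step: R->0, L->1 (L advanced); D->plug->G->R->D->L->C->refl->E->L'->H->R'->A->plug->A
Char 2 ('C'): step: R->1, L=1; C->plug->C->R->H->L->E->refl->C->L'->D->R'->E->plug->E
Char 3 ('C'): step: R->2, L=1; C->plug->C->R->D->L->C->refl->E->L'->H->R'->H->plug->H
Char 4 ('F'): step: R->3, L=1; F->plug->F->R->E->L->G->refl->D->L'->A->R'->D->plug->G
Char 5 ('B'): step: R->4, L=1; B->plug->B->R->A->L->D->refl->G->L'->E->R'->H->plug->H

Answer: AEHGH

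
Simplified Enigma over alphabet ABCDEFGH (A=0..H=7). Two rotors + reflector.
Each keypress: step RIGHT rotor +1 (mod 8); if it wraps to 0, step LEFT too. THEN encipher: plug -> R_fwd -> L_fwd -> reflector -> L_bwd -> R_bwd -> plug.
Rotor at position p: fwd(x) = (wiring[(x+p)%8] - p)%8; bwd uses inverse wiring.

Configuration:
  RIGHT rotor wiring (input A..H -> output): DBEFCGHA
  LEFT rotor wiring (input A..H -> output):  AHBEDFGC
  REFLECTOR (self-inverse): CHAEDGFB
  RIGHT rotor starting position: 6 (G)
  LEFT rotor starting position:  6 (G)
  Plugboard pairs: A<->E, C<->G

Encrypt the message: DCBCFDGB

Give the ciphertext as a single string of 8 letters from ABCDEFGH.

Answer: ABHHAEBD

Derivation:
Char 1 ('D'): step: R->7, L=6; D->plug->D->R->F->L->G->refl->F->L'->G->R'->E->plug->A
Char 2 ('C'): step: R->0, L->7 (L advanced); C->plug->G->R->H->L->H->refl->B->L'->B->R'->B->plug->B
Char 3 ('B'): step: R->1, L=7; B->plug->B->R->D->L->C->refl->A->L'->C->R'->H->plug->H
Char 4 ('C'): step: R->2, L=7; C->plug->G->R->B->L->B->refl->H->L'->H->R'->H->plug->H
Char 5 ('F'): step: R->3, L=7; F->plug->F->R->A->L->D->refl->E->L'->F->R'->E->plug->A
Char 6 ('D'): step: R->4, L=7; D->plug->D->R->E->L->F->refl->G->L'->G->R'->A->plug->E
Char 7 ('G'): step: R->5, L=7; G->plug->C->R->D->L->C->refl->A->L'->C->R'->B->plug->B
Char 8 ('B'): step: R->6, L=7; B->plug->B->R->C->L->A->refl->C->L'->D->R'->D->plug->D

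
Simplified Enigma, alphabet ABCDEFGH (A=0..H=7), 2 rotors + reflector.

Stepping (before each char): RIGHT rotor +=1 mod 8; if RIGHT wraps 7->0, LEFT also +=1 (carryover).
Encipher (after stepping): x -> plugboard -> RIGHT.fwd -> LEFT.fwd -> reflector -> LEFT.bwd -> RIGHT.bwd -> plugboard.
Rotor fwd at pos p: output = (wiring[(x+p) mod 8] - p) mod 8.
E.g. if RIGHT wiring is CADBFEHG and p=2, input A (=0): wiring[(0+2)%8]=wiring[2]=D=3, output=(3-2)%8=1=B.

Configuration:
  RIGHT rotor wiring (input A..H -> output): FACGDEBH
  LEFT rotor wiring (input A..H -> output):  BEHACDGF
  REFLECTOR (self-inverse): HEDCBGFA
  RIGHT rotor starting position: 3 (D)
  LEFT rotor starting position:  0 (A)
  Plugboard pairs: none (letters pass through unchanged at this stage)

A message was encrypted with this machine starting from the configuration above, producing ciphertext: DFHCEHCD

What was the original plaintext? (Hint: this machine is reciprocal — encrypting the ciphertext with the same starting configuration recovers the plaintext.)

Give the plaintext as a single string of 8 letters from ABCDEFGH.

Char 1 ('D'): step: R->4, L=0; D->plug->D->R->D->L->A->refl->H->L'->C->R'->H->plug->H
Char 2 ('F'): step: R->5, L=0; F->plug->F->R->F->L->D->refl->C->L'->E->R'->B->plug->B
Char 3 ('H'): step: R->6, L=0; H->plug->H->R->G->L->G->refl->F->L'->H->R'->C->plug->C
Char 4 ('C'): step: R->7, L=0; C->plug->C->R->B->L->E->refl->B->L'->A->R'->A->plug->A
Char 5 ('E'): step: R->0, L->1 (L advanced); E->plug->E->R->D->L->B->refl->E->L'->G->R'->D->plug->D
Char 6 ('H'): step: R->1, L=1; H->plug->H->R->E->L->C->refl->D->L'->A->R'->F->plug->F
Char 7 ('C'): step: R->2, L=1; C->plug->C->R->B->L->G->refl->F->L'->F->R'->F->plug->F
Char 8 ('D'): step: R->3, L=1; D->plug->D->R->G->L->E->refl->B->L'->D->R'->A->plug->A

Answer: HBCADFFA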